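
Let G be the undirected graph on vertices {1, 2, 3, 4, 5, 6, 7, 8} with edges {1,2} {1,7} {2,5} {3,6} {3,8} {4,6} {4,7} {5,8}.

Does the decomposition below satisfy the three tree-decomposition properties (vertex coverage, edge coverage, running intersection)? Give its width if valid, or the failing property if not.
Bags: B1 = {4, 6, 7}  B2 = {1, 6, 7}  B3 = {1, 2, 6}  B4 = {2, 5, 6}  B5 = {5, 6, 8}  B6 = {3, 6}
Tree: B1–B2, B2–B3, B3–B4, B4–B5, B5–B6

A tree decomposition must satisfy three properties: every vertex lies in some bag; for every edge, both endpoints lie together in some bag; and for every vertex, the bags containing it form a connected subtree. Here edge (8,3) lies in no bag, so the decomposition is invalid.

No — edge (8,3) lies in no bag.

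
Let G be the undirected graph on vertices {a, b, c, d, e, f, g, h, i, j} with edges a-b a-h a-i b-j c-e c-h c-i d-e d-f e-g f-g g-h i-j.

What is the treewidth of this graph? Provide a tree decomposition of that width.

Every bag has size at most 3, so the width is 3 − 1 = 2 and tw(G) ≤ 2. Since d–f–g–e–d is a cycle in G, G is not acyclic. Forests are exactly the graphs of treewidth ≤ 1, so tw(G) ≥ 2. Therefore the treewidth is 2.

Treewidth 2.
Bags: B1 = {d, e, f}  B2 = {e, f, g}  B3 = {c, e, g}  B4 = {c, g, h}  B5 = {c, h, i}  B6 = {a, h, i}  B7 = {a, i, j}  B8 = {a, b, j}
Tree: B1–B2, B2–B3, B3–B4, B4–B5, B5–B6, B6–B7, B7–B8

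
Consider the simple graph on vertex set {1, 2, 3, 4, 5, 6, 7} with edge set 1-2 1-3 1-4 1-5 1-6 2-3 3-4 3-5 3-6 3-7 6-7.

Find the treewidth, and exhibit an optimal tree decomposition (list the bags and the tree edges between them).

Each bag holds 3 vertices, so the decomposition has width 2, which upper-bounds the treewidth. Conversely, {1, 2, 3} is a clique of size 3, and the vertices of any clique must share a bag in every tree decomposition; so some bag has ≥ 3 vertices and tw(G) ≥ 2. Hence tw(G) = 2 exactly.

Treewidth 2.
One such decomposition:
Bags: B1 = {1, 3, 6}  B2 = {1, 3, 4}  B3 = {3, 6, 7}  B4 = {1, 2, 3}  B5 = {1, 3, 5}
Tree: B1–B2, B1–B3, B1–B4, B1–B5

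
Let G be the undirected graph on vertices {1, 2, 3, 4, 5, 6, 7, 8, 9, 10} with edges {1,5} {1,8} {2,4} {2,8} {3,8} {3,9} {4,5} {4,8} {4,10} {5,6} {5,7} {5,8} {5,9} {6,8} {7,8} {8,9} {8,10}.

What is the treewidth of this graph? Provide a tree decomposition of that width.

The largest bag has 3 vertices, giving width 2; this decomposition certifies tw(G) ≤ 2. On the other hand G contains the 3-clique {4, 8, 10}. A clique must lie in a single bag of any decomposition, so no decomposition can have width below 2. Combining the bounds, tw(G) = 2.

Treewidth 2.
Bags: B1 = {5, 6, 8}  B2 = {4, 5, 8}  B3 = {5, 7, 8}  B4 = {1, 5, 8}  B5 = {4, 8, 10}  B6 = {5, 8, 9}  B7 = {2, 4, 8}  B8 = {3, 8, 9}
Tree: B1–B2, B2–B3, B1–B4, B2–B5, B4–B6, B2–B7, B6–B8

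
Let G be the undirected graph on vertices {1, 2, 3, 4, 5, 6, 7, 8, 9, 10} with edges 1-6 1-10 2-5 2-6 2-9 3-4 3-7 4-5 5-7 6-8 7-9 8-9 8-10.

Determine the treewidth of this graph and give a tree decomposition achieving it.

Each bag holds 3 vertices, so the decomposition has width 2, which upper-bounds the treewidth. For the lower bound, G contains the cycle 10–1–6–8–10, so G is not a forest; only forests have treewidth ≤ 1, hence tw(G) ≥ 2. Therefore the treewidth is 2.

Treewidth 2.
Bags: B1 = {1, 8, 10}  B2 = {1, 6, 8}  B3 = {6, 8, 9}  B4 = {2, 6, 9}  B5 = {2, 7, 9}  B6 = {2, 5, 7}  B7 = {3, 5, 7}  B8 = {3, 4, 5}
Tree: B1–B2, B2–B3, B3–B4, B4–B5, B5–B6, B6–B7, B7–B8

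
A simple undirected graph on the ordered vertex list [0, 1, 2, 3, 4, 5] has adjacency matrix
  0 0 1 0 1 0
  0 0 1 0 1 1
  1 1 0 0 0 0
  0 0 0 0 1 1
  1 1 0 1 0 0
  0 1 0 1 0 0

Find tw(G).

A width-2 tree decomposition is:
Bags: B1 = {0, 1, 2}  B2 = {0, 1, 4}  B3 = {1, 4, 5}  B4 = {3, 4, 5}
Tree: B1–B2, B2–B3, B3–B4
The largest bag has 3 vertices, giving width 2; this decomposition certifies tw(G) ≤ 2. Since 2–0–4–1–2 is a cycle in G, G is not acyclic. Forests are exactly the graphs of treewidth ≤ 1, so tw(G) ≥ 2. Hence tw(G) = 2 exactly.

2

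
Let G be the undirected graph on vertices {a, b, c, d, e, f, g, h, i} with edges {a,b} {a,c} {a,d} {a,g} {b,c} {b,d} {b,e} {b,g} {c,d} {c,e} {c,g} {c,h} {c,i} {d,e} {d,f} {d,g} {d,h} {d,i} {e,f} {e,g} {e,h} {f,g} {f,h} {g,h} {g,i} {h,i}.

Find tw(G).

4

A width-4 tree decomposition is:
Bags: B1 = {c, d, e, g, h}  B2 = {b, c, d, e, g}  B3 = {c, d, g, h, i}  B4 = {d, e, f, g, h}  B5 = {a, b, c, d, g}
Tree: B1–B2, B1–B3, B1–B4, B2–B5
Every bag has size at most 5, so the width is 5 − 1 = 4 and tw(G) ≤ 4. On the other hand G contains the 5-clique {c, d, e, g, h}. A clique must lie in a single bag of any decomposition, so no decomposition can have width below 4. Combining the bounds, tw(G) = 4.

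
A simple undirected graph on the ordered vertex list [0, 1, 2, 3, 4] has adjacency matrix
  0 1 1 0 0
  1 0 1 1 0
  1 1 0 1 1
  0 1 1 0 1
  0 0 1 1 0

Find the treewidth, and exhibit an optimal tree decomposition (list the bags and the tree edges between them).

The largest bag has 3 vertices, giving width 2; this decomposition certifies tw(G) ≤ 2. On the other hand G contains the 3-clique {0, 1, 2}. A clique must lie in a single bag of any decomposition, so no decomposition can have width below 2. Hence tw(G) = 2 exactly.

Treewidth 2.
One such decomposition:
Bags: B1 = {0, 1, 2}  B2 = {1, 2, 3}  B3 = {2, 3, 4}
Tree: B1–B2, B2–B3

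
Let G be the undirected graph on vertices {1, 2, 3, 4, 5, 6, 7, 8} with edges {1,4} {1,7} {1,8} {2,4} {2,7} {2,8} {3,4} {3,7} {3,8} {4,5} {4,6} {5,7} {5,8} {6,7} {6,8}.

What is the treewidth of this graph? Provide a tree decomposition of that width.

The largest bag has 4 vertices, giving width 3; this decomposition certifies tw(G) ≤ 3. For the lower bound: the 4 vertex sets {6,8}, {2,4}, {7}, {3} are disjoint, each induces a connected subgraph, and every pair is joined by at least one edge of G. Contracting each set to a single vertex therefore yields K_{4} as a minor, and since treewidth is minor-monotone, tw(G) ≥ tw(K_{4}) = 3. Therefore the treewidth is 3.

Treewidth 3.
One optimal decomposition is:
Bags: B1 = {4, 6, 7, 8}  B2 = {2, 4, 7, 8}  B3 = {3, 4, 7, 8}  B4 = {1, 4, 7, 8}  B5 = {4, 5, 7, 8}
Tree: B1–B2, B2–B3, B3–B4, B4–B5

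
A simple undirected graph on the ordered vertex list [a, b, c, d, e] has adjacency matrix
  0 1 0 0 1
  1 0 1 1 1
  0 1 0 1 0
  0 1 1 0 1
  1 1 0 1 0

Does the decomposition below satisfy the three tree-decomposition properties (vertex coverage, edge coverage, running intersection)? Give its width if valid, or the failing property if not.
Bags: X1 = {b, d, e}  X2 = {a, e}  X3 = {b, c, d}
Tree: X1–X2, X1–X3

No — edge (b,a) lies in no bag.

A tree decomposition must satisfy three properties: every vertex lies in some bag; for every edge, both endpoints lie together in some bag; and for every vertex, the bags containing it form a connected subtree. Here edge (b,a) lies in no bag, so the decomposition is invalid.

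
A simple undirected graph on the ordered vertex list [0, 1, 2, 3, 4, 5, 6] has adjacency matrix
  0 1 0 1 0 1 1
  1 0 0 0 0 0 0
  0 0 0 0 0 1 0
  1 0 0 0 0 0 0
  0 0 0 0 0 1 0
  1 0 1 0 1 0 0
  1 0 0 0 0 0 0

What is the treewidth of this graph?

1

A width-1 tree decomposition is:
Bags: B1 = {0, 1}  B2 = {0, 6}  B3 = {0, 5}  B4 = {4, 5}  B5 = {0, 3}  B6 = {2, 5}
Tree: B1–B2, B2–B3, B3–B4, B3–B5, B3–B6
The largest bag has 2 vertices, giving width 1; this decomposition certifies tw(G) ≤ 1. G has an edge, so its treewidth is at least 1. Hence tw(G) = 1 exactly.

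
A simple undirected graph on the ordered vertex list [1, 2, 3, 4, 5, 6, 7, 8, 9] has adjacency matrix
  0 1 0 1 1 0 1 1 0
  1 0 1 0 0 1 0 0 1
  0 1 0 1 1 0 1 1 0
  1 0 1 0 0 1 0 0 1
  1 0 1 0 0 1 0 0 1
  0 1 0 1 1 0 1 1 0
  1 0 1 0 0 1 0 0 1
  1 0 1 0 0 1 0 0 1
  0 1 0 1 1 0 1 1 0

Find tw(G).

4

A width-4 tree decomposition is:
Bags: B1 = {1, 3, 5, 6, 9}  B2 = {1, 2, 3, 6, 9}  B3 = {1, 3, 6, 7, 9}  B4 = {1, 3, 4, 6, 9}  B5 = {1, 3, 6, 8, 9}
Tree: B1–B2, B2–B3, B3–B4, B4–B5
Every bag has size at most 5, so the width is 5 − 1 = 4 and tw(G) ≤ 4. For the lower bound: the 5 vertex sets {5,6}, {2,9}, {3,7}, {1}, {4} are disjoint, each induces a connected subgraph, and every pair is joined by at least one edge of G. Contracting each set to a single vertex therefore yields K_{5} as a minor, and since treewidth is minor-monotone, tw(G) ≥ tw(K_{5}) = 4. Hence tw(G) = 4 exactly.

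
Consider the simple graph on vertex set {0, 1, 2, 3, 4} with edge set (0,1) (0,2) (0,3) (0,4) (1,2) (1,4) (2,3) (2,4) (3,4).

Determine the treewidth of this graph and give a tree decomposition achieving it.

Treewidth 3.
One such decomposition:
Bags: B1 = {0, 1, 2, 4}  B2 = {0, 2, 3, 4}
Tree: B1–B2

The largest bag has 4 vertices, giving width 3; this decomposition certifies tw(G) ≤ 3. For the lower bound, the 4 vertices {0, 1, 2, 4} are pairwise adjacent, and any tree decomposition puts a clique entirely inside one bag — forcing width ≥ 3. Therefore the treewidth is 3.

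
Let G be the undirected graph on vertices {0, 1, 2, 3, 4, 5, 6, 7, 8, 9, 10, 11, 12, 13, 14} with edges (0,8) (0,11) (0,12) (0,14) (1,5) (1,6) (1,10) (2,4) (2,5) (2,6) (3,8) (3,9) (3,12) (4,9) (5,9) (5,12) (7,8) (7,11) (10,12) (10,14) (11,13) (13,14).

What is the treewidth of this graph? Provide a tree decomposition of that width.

Treewidth 3.
One optimal decomposition is:
Bags: B1 = {1, 2, 4, 6}  B2 = {1, 2, 4, 5}  B3 = {1, 4, 5, 9}  B4 = {1, 5, 9, 10}  B5 = {5, 9, 10, 12}  B6 = {3, 9, 10, 12}  B7 = {3, 10, 12, 14}  B8 = {0, 3, 12, 14}  B9 = {0, 3, 8, 14}  B10 = {0, 8, 13, 14}  B11 = {0, 8, 11, 13}  B12 = {7, 8, 11, 13}
Tree: B1–B2, B2–B3, B3–B4, B4–B5, B5–B6, B6–B7, B7–B8, B8–B9, B9–B10, B10–B11, B11–B12

Every bag has size at most 4, so the width is 4 − 1 = 3 and tw(G) ≤ 3. For the lower bound: the 4 vertex sets {2,4,6}, {1}, {5}, {3,9,10,12} are disjoint, each induces a connected subgraph, and every pair is joined by at least one edge of G. Contracting each set to a single vertex therefore yields K_{4} as a minor, and since treewidth is minor-monotone, tw(G) ≥ tw(K_{4}) = 3. Combining the bounds, tw(G) = 3.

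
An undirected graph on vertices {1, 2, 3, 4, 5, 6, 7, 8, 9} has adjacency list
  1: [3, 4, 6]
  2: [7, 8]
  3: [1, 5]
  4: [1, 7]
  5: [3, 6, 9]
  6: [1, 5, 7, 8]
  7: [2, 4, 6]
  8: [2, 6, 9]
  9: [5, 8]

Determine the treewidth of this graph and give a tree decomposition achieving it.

Treewidth 3.
Bags: B1 = {3, 5, 8, 9}  B2 = {3, 5, 6, 8}  B3 = {1, 3, 6, 8}  B4 = {1, 2, 6, 8}  B5 = {1, 2, 6, 7}  B6 = {1, 2, 4, 7}
Tree: B1–B2, B2–B3, B3–B4, B4–B5, B5–B6

Each bag holds 4 vertices, so the decomposition has width 3, which upper-bounds the treewidth. For the lower bound: the 4 vertex sets {3,5,9}, {8}, {6}, {1,2,4,7} are disjoint, each induces a connected subgraph, and every pair is joined by at least one edge of G. Contracting each set to a single vertex therefore yields K_{4} as a minor, and since treewidth is minor-monotone, tw(G) ≥ tw(K_{4}) = 3. Therefore the treewidth is 3.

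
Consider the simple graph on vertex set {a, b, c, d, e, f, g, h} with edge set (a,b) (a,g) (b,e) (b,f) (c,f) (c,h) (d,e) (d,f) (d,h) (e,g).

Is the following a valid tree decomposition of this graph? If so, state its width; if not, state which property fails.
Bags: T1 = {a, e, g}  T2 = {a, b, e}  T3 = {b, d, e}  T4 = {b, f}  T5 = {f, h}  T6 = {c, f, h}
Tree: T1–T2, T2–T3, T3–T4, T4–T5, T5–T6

A tree decomposition must satisfy three properties: every vertex lies in some bag; for every edge, both endpoints lie together in some bag; and for every vertex, the bags containing it form a connected subtree. Here edge (d,f) lies in no bag, so the decomposition is invalid.

No — edge (d,f) lies in no bag.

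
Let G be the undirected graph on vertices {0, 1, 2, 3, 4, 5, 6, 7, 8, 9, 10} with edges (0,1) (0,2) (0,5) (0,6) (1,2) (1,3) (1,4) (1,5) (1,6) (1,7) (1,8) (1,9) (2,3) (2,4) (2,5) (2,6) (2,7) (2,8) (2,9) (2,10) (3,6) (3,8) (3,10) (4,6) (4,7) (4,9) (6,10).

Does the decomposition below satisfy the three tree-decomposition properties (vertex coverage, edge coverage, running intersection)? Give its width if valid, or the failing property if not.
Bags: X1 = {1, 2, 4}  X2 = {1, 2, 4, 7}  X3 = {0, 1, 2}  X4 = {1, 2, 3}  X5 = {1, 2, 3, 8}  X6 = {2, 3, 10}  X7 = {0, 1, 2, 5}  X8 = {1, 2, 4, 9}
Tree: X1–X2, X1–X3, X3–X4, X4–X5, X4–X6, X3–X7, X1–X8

No — vertex 6 appears in no bag.

A tree decomposition must satisfy three properties: every vertex lies in some bag; for every edge, both endpoints lie together in some bag; and for every vertex, the bags containing it form a connected subtree. Here vertex 6 appears in no bag, so the decomposition is invalid.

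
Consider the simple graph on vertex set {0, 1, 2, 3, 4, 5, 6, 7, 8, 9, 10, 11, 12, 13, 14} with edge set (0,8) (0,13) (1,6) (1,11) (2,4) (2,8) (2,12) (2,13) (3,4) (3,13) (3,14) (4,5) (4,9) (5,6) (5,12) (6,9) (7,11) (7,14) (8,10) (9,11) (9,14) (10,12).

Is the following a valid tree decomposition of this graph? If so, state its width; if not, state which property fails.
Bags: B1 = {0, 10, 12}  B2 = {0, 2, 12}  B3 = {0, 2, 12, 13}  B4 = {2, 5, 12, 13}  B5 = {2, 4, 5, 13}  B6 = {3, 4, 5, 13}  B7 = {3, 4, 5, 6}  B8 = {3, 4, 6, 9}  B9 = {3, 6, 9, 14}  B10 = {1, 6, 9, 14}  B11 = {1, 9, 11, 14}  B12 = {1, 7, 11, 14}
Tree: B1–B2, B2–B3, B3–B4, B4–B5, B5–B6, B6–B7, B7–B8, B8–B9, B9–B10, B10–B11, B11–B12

A tree decomposition must satisfy three properties: every vertex lies in some bag; for every edge, both endpoints lie together in some bag; and for every vertex, the bags containing it form a connected subtree. Here vertex 8 appears in no bag, so the decomposition is invalid.

No — vertex 8 appears in no bag.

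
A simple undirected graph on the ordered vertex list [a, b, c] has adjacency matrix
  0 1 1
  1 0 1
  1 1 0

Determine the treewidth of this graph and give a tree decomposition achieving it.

Treewidth 2.
One such decomposition:
Bags: B1 = {a, b, c}
Tree: (single bag)

A single bag containing all 3 vertices is trivially a valid decomposition of width 2. On the other hand G contains the 3-clique {a, b, c}. A clique must lie in a single bag of any decomposition, so no decomposition can have width below 2. Combining the bounds, tw(G) = 2.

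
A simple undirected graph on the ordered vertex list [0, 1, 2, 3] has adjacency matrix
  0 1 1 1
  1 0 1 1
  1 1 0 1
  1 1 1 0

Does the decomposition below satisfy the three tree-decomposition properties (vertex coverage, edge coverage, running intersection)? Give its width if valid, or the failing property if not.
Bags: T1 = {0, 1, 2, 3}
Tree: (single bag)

Yes; width 3.

Checking the three conditions: (i) the bags cover all of {0, 1, 2, 3}; (ii) for each edge, some bag contains both endpoints; (iii) the bags containing any fixed vertex form a subtree. All hold, so the decomposition is valid with width 4 − 1 = 3.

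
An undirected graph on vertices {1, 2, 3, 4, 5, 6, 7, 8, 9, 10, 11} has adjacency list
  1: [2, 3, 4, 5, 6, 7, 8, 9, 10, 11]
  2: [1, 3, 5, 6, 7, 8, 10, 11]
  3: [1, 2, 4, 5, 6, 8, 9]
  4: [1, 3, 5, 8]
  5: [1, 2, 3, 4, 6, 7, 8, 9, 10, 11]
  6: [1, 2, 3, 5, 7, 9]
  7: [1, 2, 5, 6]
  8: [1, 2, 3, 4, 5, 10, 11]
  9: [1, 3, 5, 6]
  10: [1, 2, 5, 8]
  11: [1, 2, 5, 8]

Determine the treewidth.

A width-4 tree decomposition is:
Bags: B1 = {1, 2, 5, 8, 11}  B2 = {1, 2, 3, 5, 8}  B3 = {1, 2, 3, 5, 6}  B4 = {1, 2, 5, 8, 10}  B5 = {1, 3, 4, 5, 8}  B6 = {1, 3, 5, 6, 9}  B7 = {1, 2, 5, 6, 7}
Tree: B1–B2, B2–B3, B1–B4, B2–B5, B3–B6, B3–B7
Each bag holds 5 vertices, so the decomposition has width 4, which upper-bounds the treewidth. On the other hand G contains the 5-clique {1, 3, 5, 6, 9}. A clique must lie in a single bag of any decomposition, so no decomposition can have width below 4. The upper and lower bounds meet at 4, so that is the treewidth.

4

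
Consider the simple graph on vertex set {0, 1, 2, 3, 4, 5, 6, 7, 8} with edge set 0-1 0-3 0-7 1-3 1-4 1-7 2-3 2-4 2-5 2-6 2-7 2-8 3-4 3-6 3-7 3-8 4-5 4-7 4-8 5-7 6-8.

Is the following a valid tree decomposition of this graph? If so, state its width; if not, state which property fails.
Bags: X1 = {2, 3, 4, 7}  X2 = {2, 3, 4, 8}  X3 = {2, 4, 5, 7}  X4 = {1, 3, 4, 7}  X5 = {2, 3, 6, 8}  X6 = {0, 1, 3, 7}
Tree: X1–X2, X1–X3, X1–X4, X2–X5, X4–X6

Checking the three conditions: (i) the bags cover all of {0, 1, 2, 3, 4, 5, 6, 7, 8}; (ii) for each edge, some bag contains both endpoints; (iii) the bags containing any fixed vertex form a subtree. All hold, so the decomposition is valid with width 4 − 1 = 3.

Yes; width 3.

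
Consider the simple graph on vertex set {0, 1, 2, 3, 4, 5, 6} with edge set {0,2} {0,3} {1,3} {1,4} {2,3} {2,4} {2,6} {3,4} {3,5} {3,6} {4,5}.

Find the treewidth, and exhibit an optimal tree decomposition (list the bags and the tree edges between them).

Every bag has size at most 3, so the width is 3 − 1 = 2 and tw(G) ≤ 2. Conversely, {1, 3, 4} is a clique of size 3, and the vertices of any clique must share a bag in every tree decomposition; so some bag has ≥ 3 vertices and tw(G) ≥ 2. Therefore the treewidth is 2.

Treewidth 2.
One such decomposition:
Bags: B1 = {2, 3, 6}  B2 = {2, 3, 4}  B3 = {1, 3, 4}  B4 = {0, 2, 3}  B5 = {3, 4, 5}
Tree: B1–B2, B2–B3, B1–B4, B2–B5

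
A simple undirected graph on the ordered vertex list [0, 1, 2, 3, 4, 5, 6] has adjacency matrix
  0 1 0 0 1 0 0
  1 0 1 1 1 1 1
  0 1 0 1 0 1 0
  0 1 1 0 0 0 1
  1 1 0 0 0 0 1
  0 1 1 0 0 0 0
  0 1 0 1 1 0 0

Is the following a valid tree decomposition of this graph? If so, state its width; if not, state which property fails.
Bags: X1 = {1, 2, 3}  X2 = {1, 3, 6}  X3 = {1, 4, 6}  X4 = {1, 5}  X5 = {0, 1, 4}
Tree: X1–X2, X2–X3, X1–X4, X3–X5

A tree decomposition must satisfy three properties: every vertex lies in some bag; for every edge, both endpoints lie together in some bag; and for every vertex, the bags containing it form a connected subtree. Here edge (2,5) lies in no bag, so the decomposition is invalid.

No — edge (2,5) lies in no bag.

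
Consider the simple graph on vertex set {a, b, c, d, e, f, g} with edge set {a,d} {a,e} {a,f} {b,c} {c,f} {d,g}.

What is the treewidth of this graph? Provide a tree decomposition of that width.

The largest bag has 2 vertices, giving width 1; this decomposition certifies tw(G) ≤ 1. Any graph with an edge has treewidth ≥ 1, and G has the edge c–f. Combining the bounds, tw(G) = 1.

Treewidth 1.
One such decomposition:
Bags: B1 = {c, f}  B2 = {a, f}  B3 = {a, d}  B4 = {b, c}  B5 = {a, e}  B6 = {d, g}
Tree: B1–B2, B2–B3, B1–B4, B2–B5, B3–B6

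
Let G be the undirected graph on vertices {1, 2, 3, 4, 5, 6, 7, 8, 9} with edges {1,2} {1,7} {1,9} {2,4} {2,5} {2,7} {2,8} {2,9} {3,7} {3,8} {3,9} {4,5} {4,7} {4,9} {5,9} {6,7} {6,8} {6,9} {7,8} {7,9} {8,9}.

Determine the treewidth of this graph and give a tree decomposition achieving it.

Treewidth 3.
Bags: B1 = {2, 7, 8, 9}  B2 = {2, 4, 7, 9}  B3 = {3, 7, 8, 9}  B4 = {2, 4, 5, 9}  B5 = {1, 2, 7, 9}  B6 = {6, 7, 8, 9}
Tree: B1–B2, B1–B3, B2–B4, B2–B5, B1–B6

Every bag has size at most 4, so the width is 4 − 1 = 3 and tw(G) ≤ 3. On the other hand G contains the 4-clique {2, 4, 5, 9}. A clique must lie in a single bag of any decomposition, so no decomposition can have width below 3. Hence tw(G) = 3 exactly.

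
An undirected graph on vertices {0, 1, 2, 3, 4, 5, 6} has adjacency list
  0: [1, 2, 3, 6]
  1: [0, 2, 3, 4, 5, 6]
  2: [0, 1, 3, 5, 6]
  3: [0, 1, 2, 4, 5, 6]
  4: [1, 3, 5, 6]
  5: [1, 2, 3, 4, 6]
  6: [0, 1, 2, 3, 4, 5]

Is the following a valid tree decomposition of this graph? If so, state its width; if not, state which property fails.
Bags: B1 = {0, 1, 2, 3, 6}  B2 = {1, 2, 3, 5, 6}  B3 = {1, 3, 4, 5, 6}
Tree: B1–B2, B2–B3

Checking the three conditions: (i) the bags cover all of {0, 1, 2, 3, 4, 5, 6}; (ii) for each edge, some bag contains both endpoints; (iii) the bags containing any fixed vertex form a subtree. All hold, so the decomposition is valid with width 5 − 1 = 4.

Yes; width 4.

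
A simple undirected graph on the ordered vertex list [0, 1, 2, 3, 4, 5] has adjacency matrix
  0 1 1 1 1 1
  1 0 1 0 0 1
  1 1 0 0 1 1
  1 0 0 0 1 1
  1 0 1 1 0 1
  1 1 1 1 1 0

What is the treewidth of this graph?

A width-3 tree decomposition is:
Bags: B1 = {0, 1, 2, 5}  B2 = {0, 2, 4, 5}  B3 = {0, 3, 4, 5}
Tree: B1–B2, B2–B3
The largest bag has 4 vertices, giving width 3; this decomposition certifies tw(G) ≤ 3. For the lower bound, the 4 vertices {0, 1, 2, 5} are pairwise adjacent, and any tree decomposition puts a clique entirely inside one bag — forcing width ≥ 3. Combining the bounds, tw(G) = 3.

3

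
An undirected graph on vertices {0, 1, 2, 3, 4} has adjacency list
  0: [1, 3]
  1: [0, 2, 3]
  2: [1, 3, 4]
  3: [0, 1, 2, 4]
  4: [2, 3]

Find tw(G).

2

A width-2 tree decomposition is:
Bags: B1 = {0, 1, 3}  B2 = {1, 2, 3}  B3 = {2, 3, 4}
Tree: B1–B2, B2–B3
The largest bag has 3 vertices, giving width 2; this decomposition certifies tw(G) ≤ 2. Conversely, {0, 1, 3} is a clique of size 3, and the vertices of any clique must share a bag in every tree decomposition; so some bag has ≥ 3 vertices and tw(G) ≥ 2. Therefore the treewidth is 2.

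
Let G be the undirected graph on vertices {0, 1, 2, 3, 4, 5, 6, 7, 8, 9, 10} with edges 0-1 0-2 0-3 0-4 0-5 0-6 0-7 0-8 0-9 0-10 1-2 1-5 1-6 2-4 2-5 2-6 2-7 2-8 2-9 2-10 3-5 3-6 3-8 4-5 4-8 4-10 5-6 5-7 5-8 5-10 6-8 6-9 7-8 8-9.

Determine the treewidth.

4

A width-4 tree decomposition is:
Bags: B1 = {0, 2, 5, 7, 8}  B2 = {0, 2, 5, 6, 8}  B3 = {0, 2, 6, 8, 9}  B4 = {0, 3, 5, 6, 8}  B5 = {0, 2, 4, 5, 8}  B6 = {0, 1, 2, 5, 6}  B7 = {0, 2, 4, 5, 10}
Tree: B1–B2, B2–B3, B2–B4, B1–B5, B2–B6, B5–B7
The largest bag has 5 vertices, giving width 4; this decomposition certifies tw(G) ≤ 4. On the other hand G contains the 5-clique {0, 2, 6, 8, 9}. A clique must lie in a single bag of any decomposition, so no decomposition can have width below 4. The upper and lower bounds meet at 4, so that is the treewidth.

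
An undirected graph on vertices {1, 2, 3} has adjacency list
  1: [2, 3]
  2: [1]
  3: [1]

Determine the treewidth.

A width-1 tree decomposition is:
Bags: B1 = {1, 3}  B2 = {1, 2}
Tree: B1–B2
The largest bag has 2 vertices, giving width 1; this decomposition certifies tw(G) ≤ 1. Since G has at least one edge (e.g. 1–3), it is not an edgeless graph, so tw(G) ≥ 1. Therefore the treewidth is 1.

1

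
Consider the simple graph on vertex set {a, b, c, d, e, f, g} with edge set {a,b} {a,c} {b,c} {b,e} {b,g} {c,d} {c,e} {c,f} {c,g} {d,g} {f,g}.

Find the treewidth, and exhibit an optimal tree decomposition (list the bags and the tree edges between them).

Treewidth 2.
One such decomposition:
Bags: B1 = {b, c, g}  B2 = {c, d, g}  B3 = {c, f, g}  B4 = {b, c, e}  B5 = {a, b, c}
Tree: B1–B2, B2–B3, B1–B4, B1–B5

The largest bag has 3 vertices, giving width 2; this decomposition certifies tw(G) ≤ 2. Conversely, {c, d, g} is a clique of size 3, and the vertices of any clique must share a bag in every tree decomposition; so some bag has ≥ 3 vertices and tw(G) ≥ 2. Hence tw(G) = 2 exactly.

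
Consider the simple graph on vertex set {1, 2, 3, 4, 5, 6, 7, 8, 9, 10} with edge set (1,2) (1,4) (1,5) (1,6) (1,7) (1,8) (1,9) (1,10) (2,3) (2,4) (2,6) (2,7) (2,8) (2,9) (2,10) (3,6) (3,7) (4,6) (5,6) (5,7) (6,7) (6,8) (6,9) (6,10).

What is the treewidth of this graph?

A width-3 tree decomposition is:
Bags: B1 = {1, 2, 6, 8}  B2 = {1, 2, 6, 7}  B3 = {2, 3, 6, 7}  B4 = {1, 2, 6, 10}  B5 = {1, 2, 6, 9}  B6 = {1, 2, 4, 6}  B7 = {1, 5, 6, 7}
Tree: B1–B2, B2–B3, B1–B4, B2–B5, B4–B6, B2–B7
Each bag holds 4 vertices, so the decomposition has width 3, which upper-bounds the treewidth. Conversely, {1, 2, 4, 6} is a clique of size 4, and the vertices of any clique must share a bag in every tree decomposition; so some bag has ≥ 4 vertices and tw(G) ≥ 3. Combining the bounds, tw(G) = 3.

3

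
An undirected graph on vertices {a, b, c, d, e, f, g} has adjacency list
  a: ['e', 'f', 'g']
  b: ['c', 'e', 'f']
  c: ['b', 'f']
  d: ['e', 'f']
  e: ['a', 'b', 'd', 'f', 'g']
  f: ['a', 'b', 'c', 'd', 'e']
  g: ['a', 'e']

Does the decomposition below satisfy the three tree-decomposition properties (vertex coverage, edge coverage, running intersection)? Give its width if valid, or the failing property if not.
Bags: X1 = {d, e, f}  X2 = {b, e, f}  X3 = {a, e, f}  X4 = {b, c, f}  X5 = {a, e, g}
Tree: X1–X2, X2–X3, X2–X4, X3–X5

Yes; width 2.

Every vertex of G appears in some bag (union = {a, b, c, d, e, f, g}); every edge is covered by a bag; and for each vertex v the set of bags containing v is connected in the bag tree. The decomposition is therefore valid. The largest bag has 3 vertices, so the width is 2.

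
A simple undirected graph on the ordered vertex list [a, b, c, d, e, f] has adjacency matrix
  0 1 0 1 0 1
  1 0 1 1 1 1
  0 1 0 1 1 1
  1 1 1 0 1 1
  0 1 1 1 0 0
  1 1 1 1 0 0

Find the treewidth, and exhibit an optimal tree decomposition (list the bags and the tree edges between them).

Every bag has size at most 4, so the width is 4 − 1 = 3 and tw(G) ≤ 3. Conversely, {b, c, d, e} is a clique of size 4, and the vertices of any clique must share a bag in every tree decomposition; so some bag has ≥ 4 vertices and tw(G) ≥ 3. Combining the bounds, tw(G) = 3.

Treewidth 3.
One optimal decomposition is:
Bags: B1 = {b, c, d, e}  B2 = {b, c, d, f}  B3 = {a, b, d, f}
Tree: B1–B2, B2–B3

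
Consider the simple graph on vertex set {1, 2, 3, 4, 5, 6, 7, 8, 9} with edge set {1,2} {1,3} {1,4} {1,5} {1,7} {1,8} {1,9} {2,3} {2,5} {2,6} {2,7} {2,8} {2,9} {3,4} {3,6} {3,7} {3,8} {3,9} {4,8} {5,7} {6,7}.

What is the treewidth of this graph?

3

A width-3 tree decomposition is:
Bags: B1 = {1, 2, 3, 7}  B2 = {1, 2, 3, 8}  B3 = {1, 2, 5, 7}  B4 = {2, 3, 6, 7}  B5 = {1, 2, 3, 9}  B6 = {1, 3, 4, 8}
Tree: B1–B2, B1–B3, B1–B4, B2–B5, B2–B6
Each bag holds 4 vertices, so the decomposition has width 3, which upper-bounds the treewidth. For the lower bound, the 4 vertices {1, 2, 3, 8} are pairwise adjacent, and any tree decomposition puts a clique entirely inside one bag — forcing width ≥ 3. Combining the bounds, tw(G) = 3.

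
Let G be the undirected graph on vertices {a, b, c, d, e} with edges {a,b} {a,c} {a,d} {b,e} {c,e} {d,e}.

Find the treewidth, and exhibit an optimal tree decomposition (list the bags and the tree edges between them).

Treewidth 2.
One optimal decomposition is:
Bags: B1 = {a, d, e}  B2 = {a, b, e}  B3 = {a, c, e}
Tree: B1–B2, B2–B3

The largest bag has 3 vertices, giving width 2; this decomposition certifies tw(G) ≤ 2. Since e–d–a–b–e is a cycle in G, G is not acyclic. Forests are exactly the graphs of treewidth ≤ 1, so tw(G) ≥ 2. Hence tw(G) = 2 exactly.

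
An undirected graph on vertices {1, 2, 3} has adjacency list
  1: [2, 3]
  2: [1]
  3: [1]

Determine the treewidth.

1

A width-1 tree decomposition is:
Bags: B1 = {1, 3}  B2 = {1, 2}
Tree: B1–B2
The largest bag has 2 vertices, giving width 1; this decomposition certifies tw(G) ≤ 1. Since G has at least one edge (e.g. 1–3), it is not an edgeless graph, so tw(G) ≥ 1. Hence tw(G) = 1 exactly.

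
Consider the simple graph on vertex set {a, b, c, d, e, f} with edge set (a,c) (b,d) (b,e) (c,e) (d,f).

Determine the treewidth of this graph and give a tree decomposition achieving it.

Each bag holds 2 vertices, so the decomposition has width 1, which upper-bounds the treewidth. G has an edge, so its treewidth is at least 1. Combining the bounds, tw(G) = 1.

Treewidth 1.
One optimal decomposition is:
Bags: B1 = {d, f}  B2 = {b, d}  B3 = {b, e}  B4 = {c, e}  B5 = {a, c}
Tree: B1–B2, B2–B3, B3–B4, B4–B5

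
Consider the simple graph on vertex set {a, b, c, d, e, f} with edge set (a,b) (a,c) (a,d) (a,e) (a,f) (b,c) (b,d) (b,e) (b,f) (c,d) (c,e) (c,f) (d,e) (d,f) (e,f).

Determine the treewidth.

5

A width-5 tree decomposition is:
Bags: B1 = {a, b, c, d, e, f}
Tree: (single bag)
A single bag containing all 6 vertices is trivially a valid decomposition of width 5. For the lower bound, the 6 vertices {a, b, c, d, e, f} are pairwise adjacent, and any tree decomposition puts a clique entirely inside one bag — forcing width ≥ 5. Therefore the treewidth is 5.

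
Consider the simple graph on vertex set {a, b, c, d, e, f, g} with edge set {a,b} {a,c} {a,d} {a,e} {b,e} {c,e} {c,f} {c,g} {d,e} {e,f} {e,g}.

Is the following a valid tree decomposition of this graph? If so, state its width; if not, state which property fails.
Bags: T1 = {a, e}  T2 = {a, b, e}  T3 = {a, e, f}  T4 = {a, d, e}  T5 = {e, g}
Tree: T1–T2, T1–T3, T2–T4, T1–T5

No — vertex c appears in no bag.

A tree decomposition must satisfy three properties: every vertex lies in some bag; for every edge, both endpoints lie together in some bag; and for every vertex, the bags containing it form a connected subtree. Here vertex c appears in no bag, so the decomposition is invalid.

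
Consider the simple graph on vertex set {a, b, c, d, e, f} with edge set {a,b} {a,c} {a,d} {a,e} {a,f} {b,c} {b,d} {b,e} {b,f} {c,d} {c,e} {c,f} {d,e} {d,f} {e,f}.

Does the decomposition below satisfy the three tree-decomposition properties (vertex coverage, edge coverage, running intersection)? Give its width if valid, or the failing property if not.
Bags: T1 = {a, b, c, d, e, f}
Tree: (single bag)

Yes; width 5.

Vertex coverage: the bags together contain {a, b, c, d, e, f}, the full vertex set. Edge coverage: each edge of G has both endpoints in at least one bag. Running intersection: for every vertex, the bags containing it form a connected subtree. All three properties hold, so this is a valid tree decomposition of width max|bag| − 1 = 5, and hence tw(G) ≤ 5.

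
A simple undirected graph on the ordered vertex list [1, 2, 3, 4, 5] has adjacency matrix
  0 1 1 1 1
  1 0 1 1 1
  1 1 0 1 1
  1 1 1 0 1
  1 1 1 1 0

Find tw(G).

A width-4 tree decomposition is:
Bags: B1 = {1, 2, 3, 4, 5}
Tree: (single bag)
With just one bag of size 5, the width is 5 − 1 = 4, so tw(G) ≤ 4. On the other hand G contains the 5-clique {1, 2, 3, 4, 5}. A clique must lie in a single bag of any decomposition, so no decomposition can have width below 4. Therefore the treewidth is 4.

4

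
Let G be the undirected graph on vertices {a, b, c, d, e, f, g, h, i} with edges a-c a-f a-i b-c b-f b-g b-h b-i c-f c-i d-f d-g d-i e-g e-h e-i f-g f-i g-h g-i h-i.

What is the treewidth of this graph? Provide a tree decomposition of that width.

Each bag holds 4 vertices, so the decomposition has width 3, which upper-bounds the treewidth. On the other hand G contains the 4-clique {e, g, h, i}. A clique must lie in a single bag of any decomposition, so no decomposition can have width below 3. Therefore the treewidth is 3.

Treewidth 3.
One such decomposition:
Bags: B1 = {b, f, g, i}  B2 = {b, g, h, i}  B3 = {b, c, f, i}  B4 = {e, g, h, i}  B5 = {a, c, f, i}  B6 = {d, f, g, i}
Tree: B1–B2, B1–B3, B2–B4, B3–B5, B1–B6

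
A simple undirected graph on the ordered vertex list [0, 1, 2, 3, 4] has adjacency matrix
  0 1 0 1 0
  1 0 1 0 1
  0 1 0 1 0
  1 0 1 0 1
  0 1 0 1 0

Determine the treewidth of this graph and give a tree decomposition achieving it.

Treewidth 2.
One optimal decomposition is:
Bags: B1 = {1, 3, 4}  B2 = {1, 2, 3}  B3 = {0, 1, 3}
Tree: B1–B2, B2–B3

The largest bag has 3 vertices, giving width 2; this decomposition certifies tw(G) ≤ 2. For the lower bound, G contains the cycle 1–4–3–2–1, so G is not a forest; only forests have treewidth ≤ 1, hence tw(G) ≥ 2. The upper and lower bounds meet at 2, so that is the treewidth.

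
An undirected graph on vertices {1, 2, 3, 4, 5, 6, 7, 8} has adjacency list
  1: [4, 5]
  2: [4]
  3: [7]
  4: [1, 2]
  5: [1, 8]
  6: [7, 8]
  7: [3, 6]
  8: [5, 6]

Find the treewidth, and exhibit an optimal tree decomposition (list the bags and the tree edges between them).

Treewidth 1.
One such decomposition:
Bags: B1 = {2, 4}  B2 = {1, 4}  B3 = {1, 5}  B4 = {5, 8}  B5 = {6, 8}  B6 = {6, 7}  B7 = {3, 7}
Tree: B1–B2, B2–B3, B3–B4, B4–B5, B5–B6, B6–B7

Each bag holds 2 vertices, so the decomposition has width 1, which upper-bounds the treewidth. G has an edge, so its treewidth is at least 1. Combining the bounds, tw(G) = 1.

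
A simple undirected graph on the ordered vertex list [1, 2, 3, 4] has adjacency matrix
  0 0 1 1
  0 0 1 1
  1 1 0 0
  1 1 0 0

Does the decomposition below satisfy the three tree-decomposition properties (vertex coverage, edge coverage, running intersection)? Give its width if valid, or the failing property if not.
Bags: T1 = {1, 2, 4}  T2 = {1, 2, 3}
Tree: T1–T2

Every vertex of G appears in some bag (union = {1, 2, 3, 4}); every edge is covered by a bag; and for each vertex v the set of bags containing v is connected in the bag tree. The decomposition is therefore valid. The largest bag has 3 vertices, so the width is 2.

Yes; width 2.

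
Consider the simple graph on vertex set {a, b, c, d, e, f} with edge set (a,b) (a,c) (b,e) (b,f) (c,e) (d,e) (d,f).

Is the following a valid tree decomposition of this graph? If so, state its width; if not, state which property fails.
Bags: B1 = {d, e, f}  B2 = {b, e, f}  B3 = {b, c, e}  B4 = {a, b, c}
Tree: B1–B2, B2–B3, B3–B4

Every vertex of G appears in some bag (union = {a, b, c, d, e, f}); every edge is covered by a bag; and for each vertex v the set of bags containing v is connected in the bag tree. The decomposition is therefore valid. The largest bag has 3 vertices, so the width is 2.

Yes; width 2.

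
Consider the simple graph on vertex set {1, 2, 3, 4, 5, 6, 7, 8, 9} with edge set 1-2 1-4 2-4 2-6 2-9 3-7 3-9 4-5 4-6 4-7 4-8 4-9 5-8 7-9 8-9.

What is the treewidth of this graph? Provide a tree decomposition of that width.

Treewidth 2.
Bags: B1 = {4, 7, 9}  B2 = {4, 8, 9}  B3 = {2, 4, 9}  B4 = {3, 7, 9}  B5 = {1, 2, 4}  B6 = {2, 4, 6}  B7 = {4, 5, 8}
Tree: B1–B2, B1–B3, B1–B4, B3–B5, B3–B6, B2–B7

Every bag has size at most 3, so the width is 3 − 1 = 2 and tw(G) ≤ 2. For the lower bound, the 3 vertices {3, 7, 9} are pairwise adjacent, and any tree decomposition puts a clique entirely inside one bag — forcing width ≥ 2. Therefore the treewidth is 2.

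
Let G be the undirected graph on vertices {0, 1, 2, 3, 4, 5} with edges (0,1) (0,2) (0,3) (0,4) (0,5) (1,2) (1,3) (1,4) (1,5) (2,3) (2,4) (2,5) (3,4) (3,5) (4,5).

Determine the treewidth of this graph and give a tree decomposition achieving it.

Treewidth 5.
Bags: B1 = {0, 1, 2, 3, 4, 5}
Tree: (single bag)

With just one bag of size 6, the width is 6 − 1 = 5, so tw(G) ≤ 5. For the lower bound, the 6 vertices {0, 1, 2, 3, 4, 5} are pairwise adjacent, and any tree decomposition puts a clique entirely inside one bag — forcing width ≥ 5. Hence tw(G) = 5 exactly.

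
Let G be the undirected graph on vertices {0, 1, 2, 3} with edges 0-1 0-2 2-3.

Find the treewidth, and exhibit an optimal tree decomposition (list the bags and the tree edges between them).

Every bag has size at most 2, so the width is 2 − 1 = 1 and tw(G) ≤ 1. Since G has at least one edge (e.g. 1–0), it is not an edgeless graph, so tw(G) ≥ 1. The upper and lower bounds meet at 1, so that is the treewidth.

Treewidth 1.
One such decomposition:
Bags: B1 = {0, 1}  B2 = {0, 2}  B3 = {2, 3}
Tree: B1–B2, B2–B3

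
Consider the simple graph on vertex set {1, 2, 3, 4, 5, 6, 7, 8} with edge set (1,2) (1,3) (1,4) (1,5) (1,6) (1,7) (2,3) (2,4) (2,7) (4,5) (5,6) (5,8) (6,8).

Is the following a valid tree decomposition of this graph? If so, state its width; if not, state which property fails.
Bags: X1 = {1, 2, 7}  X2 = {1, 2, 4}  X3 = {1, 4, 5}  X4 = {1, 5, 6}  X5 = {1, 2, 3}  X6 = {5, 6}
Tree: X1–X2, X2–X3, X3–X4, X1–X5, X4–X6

A tree decomposition must satisfy three properties: every vertex lies in some bag; for every edge, both endpoints lie together in some bag; and for every vertex, the bags containing it form a connected subtree. Here vertex 8 appears in no bag, so the decomposition is invalid.

No — vertex 8 appears in no bag.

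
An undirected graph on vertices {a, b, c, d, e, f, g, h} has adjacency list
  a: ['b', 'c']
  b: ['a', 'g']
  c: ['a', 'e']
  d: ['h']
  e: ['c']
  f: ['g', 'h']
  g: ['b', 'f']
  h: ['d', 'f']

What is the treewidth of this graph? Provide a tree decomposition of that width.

Treewidth 1.
Bags: B1 = {c, e}  B2 = {a, c}  B3 = {a, b}  B4 = {b, g}  B5 = {f, g}  B6 = {f, h}  B7 = {d, h}
Tree: B1–B2, B2–B3, B3–B4, B4–B5, B5–B6, B6–B7

Each bag holds 2 vertices, so the decomposition has width 1, which upper-bounds the treewidth. Since G has at least one edge (e.g. e–c), it is not an edgeless graph, so tw(G) ≥ 1. Hence tw(G) = 1 exactly.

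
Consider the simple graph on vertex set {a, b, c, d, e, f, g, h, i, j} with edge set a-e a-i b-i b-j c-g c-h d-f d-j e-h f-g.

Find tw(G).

2

A width-2 tree decomposition is:
Bags: B1 = {a, e, i}  B2 = {b, e, i}  B3 = {b, e, j}  B4 = {d, e, j}  B5 = {d, e, f}  B6 = {e, f, g}  B7 = {c, e, g}  B8 = {c, e, h}
Tree: B1–B2, B2–B3, B3–B4, B4–B5, B5–B6, B6–B7, B7–B8
Every bag has size at most 3, so the width is 3 − 1 = 2 and tw(G) ≤ 2. The edges e–a–i–b–j–d–f–g–c–h–e form a cycle, so G is not a tree and its treewidth is at least 2. Hence tw(G) = 2 exactly.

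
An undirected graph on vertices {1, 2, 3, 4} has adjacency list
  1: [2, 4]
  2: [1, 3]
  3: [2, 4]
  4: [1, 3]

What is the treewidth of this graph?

A width-2 tree decomposition is:
Bags: B1 = {1, 3, 4}  B2 = {1, 2, 3}
Tree: B1–B2
Each bag holds 3 vertices, so the decomposition has width 2, which upper-bounds the treewidth. Since 1–4–3–2–1 is a cycle in G, G is not acyclic. Forests are exactly the graphs of treewidth ≤ 1, so tw(G) ≥ 2. Therefore the treewidth is 2.

2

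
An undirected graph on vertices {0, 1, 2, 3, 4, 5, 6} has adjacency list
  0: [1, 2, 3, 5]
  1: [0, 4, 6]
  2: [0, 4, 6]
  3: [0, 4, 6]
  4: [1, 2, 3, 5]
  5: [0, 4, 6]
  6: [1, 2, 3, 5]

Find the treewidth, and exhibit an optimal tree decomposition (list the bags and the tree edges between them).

The largest bag has 4 vertices, giving width 3; this decomposition certifies tw(G) ≤ 3. For the lower bound: the 4 vertex sets {1,6}, {0,2}, {4}, {3} are disjoint, each induces a connected subgraph, and every pair is joined by at least one edge of G. Contracting each set to a single vertex therefore yields K_{4} as a minor, and since treewidth is minor-monotone, tw(G) ≥ tw(K_{4}) = 3. Therefore the treewidth is 3.

Treewidth 3.
Bags: B1 = {0, 1, 4, 6}  B2 = {0, 2, 4, 6}  B3 = {0, 3, 4, 6}  B4 = {0, 4, 5, 6}
Tree: B1–B2, B2–B3, B3–B4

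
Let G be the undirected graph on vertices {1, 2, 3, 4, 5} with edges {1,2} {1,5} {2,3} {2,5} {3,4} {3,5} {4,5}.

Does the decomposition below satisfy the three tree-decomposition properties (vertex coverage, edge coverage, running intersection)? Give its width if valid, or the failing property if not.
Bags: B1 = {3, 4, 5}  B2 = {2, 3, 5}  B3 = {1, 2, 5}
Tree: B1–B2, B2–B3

Every vertex of G appears in some bag (union = {1, 2, 3, 4, 5}); every edge is covered by a bag; and for each vertex v the set of bags containing v is connected in the bag tree. The decomposition is therefore valid. The largest bag has 3 vertices, so the width is 2.

Yes; width 2.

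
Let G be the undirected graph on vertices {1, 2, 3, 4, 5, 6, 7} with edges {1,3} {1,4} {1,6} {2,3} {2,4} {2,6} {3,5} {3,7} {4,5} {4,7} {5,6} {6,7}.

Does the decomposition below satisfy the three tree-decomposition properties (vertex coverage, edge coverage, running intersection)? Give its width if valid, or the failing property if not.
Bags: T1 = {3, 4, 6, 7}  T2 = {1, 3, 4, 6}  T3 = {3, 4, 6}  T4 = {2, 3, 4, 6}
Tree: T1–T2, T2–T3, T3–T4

No — vertex 5 appears in no bag.

A tree decomposition must satisfy three properties: every vertex lies in some bag; for every edge, both endpoints lie together in some bag; and for every vertex, the bags containing it form a connected subtree. Here vertex 5 appears in no bag, so the decomposition is invalid.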